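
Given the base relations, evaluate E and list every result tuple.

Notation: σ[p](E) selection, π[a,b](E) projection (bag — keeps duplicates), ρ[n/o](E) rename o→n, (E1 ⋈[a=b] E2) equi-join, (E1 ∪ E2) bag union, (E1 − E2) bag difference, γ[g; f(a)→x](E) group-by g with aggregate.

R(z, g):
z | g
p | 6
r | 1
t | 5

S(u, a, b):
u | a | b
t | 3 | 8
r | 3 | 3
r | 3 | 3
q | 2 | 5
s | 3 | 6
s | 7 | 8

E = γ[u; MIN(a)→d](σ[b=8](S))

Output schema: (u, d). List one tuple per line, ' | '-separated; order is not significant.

Subexpression sizes:
  S → 6
  σ[b=8](S) → 2
  γ[u; MIN(a)→d](σ[b=8](S)) → 2

== RESULT ==
u | d
s | 7
t | 3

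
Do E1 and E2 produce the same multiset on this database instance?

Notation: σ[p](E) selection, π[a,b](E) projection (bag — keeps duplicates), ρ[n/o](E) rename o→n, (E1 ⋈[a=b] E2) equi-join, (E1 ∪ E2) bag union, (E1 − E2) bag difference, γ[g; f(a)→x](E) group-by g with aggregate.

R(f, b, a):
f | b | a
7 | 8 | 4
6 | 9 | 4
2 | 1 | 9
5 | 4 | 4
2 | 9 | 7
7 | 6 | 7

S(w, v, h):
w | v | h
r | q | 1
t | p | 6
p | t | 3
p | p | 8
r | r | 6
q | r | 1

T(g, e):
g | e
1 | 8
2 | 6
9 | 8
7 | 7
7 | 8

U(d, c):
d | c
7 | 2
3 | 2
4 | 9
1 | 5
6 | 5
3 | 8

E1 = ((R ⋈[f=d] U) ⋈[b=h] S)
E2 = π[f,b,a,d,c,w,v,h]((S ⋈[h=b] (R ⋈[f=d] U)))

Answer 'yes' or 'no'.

E1 row counts bottom-up:
  R → 6
  U → 6
  (R ⋈[f=d] U) → 3
  S → 6
  ((R ⋈[f=d] U) ⋈[b=h] S) → 3
E2 row counts bottom-up:
  S → 6
  R → 6
  U → 6
  (R ⋈[f=d] U) → 3
  (S ⋈[h=b] (R ⋈[f=d] U)) → 3
  π[f,b,a,d,c,w,v,h]((S ⋈[h=b] (R ⋈[f=d] U))) → 3

E1 and E2 produce the same multiset:
f | b | a | d | c | w | v | h
7 | 6 | 7 | 7 | 2 | r | r | 6
7 | 6 | 7 | 7 | 2 | t | p | 6
7 | 8 | 4 | 7 | 2 | p | p | 8

yes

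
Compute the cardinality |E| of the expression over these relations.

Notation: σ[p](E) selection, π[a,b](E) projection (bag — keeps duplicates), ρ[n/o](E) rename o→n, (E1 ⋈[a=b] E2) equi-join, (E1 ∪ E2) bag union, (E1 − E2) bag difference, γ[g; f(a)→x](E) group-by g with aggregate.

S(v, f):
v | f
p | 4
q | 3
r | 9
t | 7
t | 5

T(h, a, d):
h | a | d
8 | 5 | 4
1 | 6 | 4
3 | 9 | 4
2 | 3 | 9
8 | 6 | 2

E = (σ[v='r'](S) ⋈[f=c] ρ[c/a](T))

Stepwise |·|:
  S → 5
  σ[v='r'](S) → 1
  T → 5
  ρ[c/a](T) → 5
  (σ[v='r'](S) ⋈[f=c] ρ[c/a](T)) → 1

|E| = 1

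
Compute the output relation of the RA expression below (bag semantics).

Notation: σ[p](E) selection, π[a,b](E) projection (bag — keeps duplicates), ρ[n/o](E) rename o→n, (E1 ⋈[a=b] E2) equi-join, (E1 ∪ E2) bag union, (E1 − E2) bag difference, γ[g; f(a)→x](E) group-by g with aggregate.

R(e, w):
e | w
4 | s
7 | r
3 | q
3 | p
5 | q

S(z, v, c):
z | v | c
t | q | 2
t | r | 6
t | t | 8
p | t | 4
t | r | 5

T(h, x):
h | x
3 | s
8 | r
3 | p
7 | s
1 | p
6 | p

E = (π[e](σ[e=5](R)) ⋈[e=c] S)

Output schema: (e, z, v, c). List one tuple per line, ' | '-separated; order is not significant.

Stepwise |·|:
  R → 5
  σ[e=5](R) → 1
  π[e](σ[e=5](R)) → 1
  S → 5
  (π[e](σ[e=5](R)) ⋈[e=c] S) → 1

== RESULT ==
e | z | v | c
5 | t | r | 5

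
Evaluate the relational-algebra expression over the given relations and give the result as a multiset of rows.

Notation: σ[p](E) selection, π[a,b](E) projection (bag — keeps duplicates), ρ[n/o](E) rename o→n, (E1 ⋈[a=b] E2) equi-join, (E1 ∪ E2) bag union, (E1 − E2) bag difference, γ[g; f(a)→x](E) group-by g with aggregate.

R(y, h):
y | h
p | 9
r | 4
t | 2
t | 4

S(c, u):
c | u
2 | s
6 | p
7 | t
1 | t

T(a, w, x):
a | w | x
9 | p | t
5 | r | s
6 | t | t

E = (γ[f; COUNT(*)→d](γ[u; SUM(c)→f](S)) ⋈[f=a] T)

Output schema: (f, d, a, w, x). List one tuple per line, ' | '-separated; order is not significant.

Stepwise |·|:
  S → 4
  γ[u; SUM(c)→f](S) → 3
  γ[f; COUNT(*)→d](γ[u; SUM(c)→f](S)) → 3
  T → 3
  (γ[f; COUNT(*)→d](γ[u; SUM(c)→f](S)) ⋈[f=a] T) → 1

== RESULT ==
f | d | a | w | x
6 | 1 | 6 | t | t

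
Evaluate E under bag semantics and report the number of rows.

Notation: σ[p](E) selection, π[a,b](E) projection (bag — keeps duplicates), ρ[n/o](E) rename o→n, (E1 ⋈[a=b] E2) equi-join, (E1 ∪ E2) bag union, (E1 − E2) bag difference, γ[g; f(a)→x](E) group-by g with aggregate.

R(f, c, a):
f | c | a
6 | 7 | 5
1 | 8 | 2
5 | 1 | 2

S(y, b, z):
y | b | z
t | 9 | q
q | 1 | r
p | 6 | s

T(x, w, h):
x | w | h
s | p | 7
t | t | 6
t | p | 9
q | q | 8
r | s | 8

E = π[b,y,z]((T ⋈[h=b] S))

Per-node cardinality:
  T → 5
  S → 3
  (T ⋈[h=b] S) → 2
  π[b,y,z]((T ⋈[h=b] S)) → 2

|E| = 2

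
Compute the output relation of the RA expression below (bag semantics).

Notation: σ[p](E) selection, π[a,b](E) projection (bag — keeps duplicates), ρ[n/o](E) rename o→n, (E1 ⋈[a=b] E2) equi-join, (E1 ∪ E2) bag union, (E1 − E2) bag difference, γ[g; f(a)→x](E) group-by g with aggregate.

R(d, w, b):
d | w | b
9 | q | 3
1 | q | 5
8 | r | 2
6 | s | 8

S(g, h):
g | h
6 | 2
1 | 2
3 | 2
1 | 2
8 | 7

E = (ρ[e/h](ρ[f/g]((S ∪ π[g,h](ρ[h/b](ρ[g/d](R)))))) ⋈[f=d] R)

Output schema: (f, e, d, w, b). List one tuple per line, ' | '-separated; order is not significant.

Stepwise |·|:
  S → 5
  R → 4
  ρ[g/d](R) → 4
  ρ[h/b](ρ[g/d](R)) → 4
  π[g,h](ρ[h/b](ρ[g/d](R))) → 4
  (S ∪ π[g,h](ρ[h/b](ρ[g/d](R)))) → 9
  ρ[f/g]((S ∪ π[g,h](ρ[h/b](ρ[g/d](R))))) → 9
  ρ[e/h](ρ[f/g]((S ∪ π[g,h](ρ[h/b](ρ[g/d](R)))))) → 9
  R → 4
  (ρ[e/h](ρ[f/g]((S ∪ π[g,h](ρ[h/b](ρ[g/d](R)))))) ⋈[f=d] R) → 8

== RESULT ==
f | e | d | w | b
1 | 2 | 1 | q | 5
1 | 2 | 1 | q | 5
1 | 5 | 1 | q | 5
6 | 2 | 6 | s | 8
6 | 8 | 6 | s | 8
8 | 2 | 8 | r | 2
8 | 7 | 8 | r | 2
9 | 3 | 9 | q | 3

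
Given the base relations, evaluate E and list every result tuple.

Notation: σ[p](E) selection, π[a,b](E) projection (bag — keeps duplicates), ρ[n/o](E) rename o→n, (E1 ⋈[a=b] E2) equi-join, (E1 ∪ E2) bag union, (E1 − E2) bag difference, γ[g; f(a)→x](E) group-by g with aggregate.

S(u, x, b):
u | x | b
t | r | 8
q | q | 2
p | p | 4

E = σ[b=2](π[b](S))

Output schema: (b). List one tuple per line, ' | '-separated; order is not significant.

Stepwise |·|:
  S → 3
  π[b](S) → 3
  σ[b=2](π[b](S)) → 1

== RESULT ==
b
2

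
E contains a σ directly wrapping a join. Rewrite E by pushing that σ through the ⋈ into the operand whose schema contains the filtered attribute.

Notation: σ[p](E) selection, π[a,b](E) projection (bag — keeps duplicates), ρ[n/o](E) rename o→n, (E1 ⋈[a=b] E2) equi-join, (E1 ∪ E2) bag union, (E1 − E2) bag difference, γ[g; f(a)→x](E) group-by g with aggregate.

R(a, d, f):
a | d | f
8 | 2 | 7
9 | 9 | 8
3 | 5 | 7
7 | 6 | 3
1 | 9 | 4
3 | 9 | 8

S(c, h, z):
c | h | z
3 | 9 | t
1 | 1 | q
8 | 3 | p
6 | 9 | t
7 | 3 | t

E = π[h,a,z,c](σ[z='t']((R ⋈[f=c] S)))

σ filters on z, owned by the right side.
E' = π[h,a,z,c]((R ⋈[f=c] σ[z='t'](S)))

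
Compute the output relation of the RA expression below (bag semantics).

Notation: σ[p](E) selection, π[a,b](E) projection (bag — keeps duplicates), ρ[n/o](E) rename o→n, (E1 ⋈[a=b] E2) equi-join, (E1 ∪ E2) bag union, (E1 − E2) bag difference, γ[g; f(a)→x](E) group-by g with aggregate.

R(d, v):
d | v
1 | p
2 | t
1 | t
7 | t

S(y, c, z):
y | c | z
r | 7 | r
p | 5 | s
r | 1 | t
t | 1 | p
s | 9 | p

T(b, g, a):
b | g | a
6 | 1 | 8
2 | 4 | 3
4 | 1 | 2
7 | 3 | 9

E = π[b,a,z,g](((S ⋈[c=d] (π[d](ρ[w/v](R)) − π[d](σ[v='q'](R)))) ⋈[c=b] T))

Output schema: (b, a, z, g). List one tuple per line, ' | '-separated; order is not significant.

Row counts bottom-up:
  S → 5
  R → 4
  ρ[w/v](R) → 4
  π[d](ρ[w/v](R)) → 4
  R → 4
  σ[v='q'](R) → 0
  π[d](σ[v='q'](R)) → 0
  (π[d](ρ[w/v](R)) − π[d](σ[v='q'](R))) → 4
  (S ⋈[c=d] (π[d](ρ[w/v](R)) − π[d](σ[v='q'](R)))) → 5
  T → 4
  ((S ⋈[c=d] (π[d](ρ[w/v](R)) − π[d](σ[v='q'](R)))) ⋈[c=b] T) → 1
  π[b,a,z,g](((S ⋈[c=d] (π[d](ρ[w/v](R)) − π[d](σ[v='q'](R)))) ⋈[c=b] T)) → 1

== RESULT ==
b | a | z | g
7 | 9 | r | 3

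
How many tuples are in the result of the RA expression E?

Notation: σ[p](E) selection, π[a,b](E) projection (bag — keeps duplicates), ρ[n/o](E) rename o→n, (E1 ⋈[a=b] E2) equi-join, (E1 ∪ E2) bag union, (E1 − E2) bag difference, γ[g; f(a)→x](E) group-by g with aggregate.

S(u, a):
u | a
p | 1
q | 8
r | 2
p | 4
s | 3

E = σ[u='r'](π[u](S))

Row counts bottom-up:
  S → 5
  π[u](S) → 5
  σ[u='r'](π[u](S)) → 1

|E| = 1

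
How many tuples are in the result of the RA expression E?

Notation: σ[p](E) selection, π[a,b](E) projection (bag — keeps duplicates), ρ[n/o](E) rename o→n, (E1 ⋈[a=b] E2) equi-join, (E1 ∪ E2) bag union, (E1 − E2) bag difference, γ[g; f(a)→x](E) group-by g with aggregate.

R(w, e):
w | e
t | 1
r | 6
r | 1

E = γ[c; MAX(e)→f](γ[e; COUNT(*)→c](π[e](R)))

Subexpression sizes:
  R → 3
  π[e](R) → 3
  γ[e; COUNT(*)→c](π[e](R)) → 2
  γ[c; MAX(e)→f](γ[e; COUNT(*)→c](π[e](R))) → 2

|E| = 2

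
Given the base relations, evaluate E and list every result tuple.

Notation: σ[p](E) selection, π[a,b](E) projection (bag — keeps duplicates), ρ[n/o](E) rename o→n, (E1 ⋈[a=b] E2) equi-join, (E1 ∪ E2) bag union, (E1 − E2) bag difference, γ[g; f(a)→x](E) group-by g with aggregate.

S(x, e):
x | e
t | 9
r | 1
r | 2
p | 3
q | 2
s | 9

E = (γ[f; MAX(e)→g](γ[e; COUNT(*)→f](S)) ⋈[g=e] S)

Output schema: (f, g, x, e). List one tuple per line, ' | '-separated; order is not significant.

Per-node cardinality:
  S → 6
  γ[e; COUNT(*)→f](S) → 4
  γ[f; MAX(e)→g](γ[e; COUNT(*)→f](S)) → 2
  S → 6
  (γ[f; MAX(e)→g](γ[e; COUNT(*)→f](S)) ⋈[g=e] S) → 3

== RESULT ==
f | g | x | e
1 | 3 | p | 3
2 | 9 | s | 9
2 | 9 | t | 9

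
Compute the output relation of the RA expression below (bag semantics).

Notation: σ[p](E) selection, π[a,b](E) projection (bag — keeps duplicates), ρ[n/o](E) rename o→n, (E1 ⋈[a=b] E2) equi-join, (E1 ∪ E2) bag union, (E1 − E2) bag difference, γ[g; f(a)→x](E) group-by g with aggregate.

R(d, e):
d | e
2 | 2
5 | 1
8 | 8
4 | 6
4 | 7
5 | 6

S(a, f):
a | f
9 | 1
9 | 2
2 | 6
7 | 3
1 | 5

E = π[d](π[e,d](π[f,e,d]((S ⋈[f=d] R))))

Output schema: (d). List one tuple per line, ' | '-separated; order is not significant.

Stepwise |·|:
  S → 5
  R → 6
  (S ⋈[f=d] R) → 3
  π[f,e,d]((S ⋈[f=d] R)) → 3
  π[e,d](π[f,e,d]((S ⋈[f=d] R))) → 3
  π[d](π[e,d](π[f,e,d]((S ⋈[f=d] R)))) → 3

== RESULT ==
d
2
5
5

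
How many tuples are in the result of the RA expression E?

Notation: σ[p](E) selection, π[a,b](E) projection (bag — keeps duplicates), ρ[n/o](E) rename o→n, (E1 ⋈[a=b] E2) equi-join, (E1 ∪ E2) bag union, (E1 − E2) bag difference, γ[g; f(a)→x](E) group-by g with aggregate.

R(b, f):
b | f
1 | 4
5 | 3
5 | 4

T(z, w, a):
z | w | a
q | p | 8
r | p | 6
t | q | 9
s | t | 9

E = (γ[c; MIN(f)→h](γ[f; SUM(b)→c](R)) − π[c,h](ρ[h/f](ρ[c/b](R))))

Subexpression sizes:
  R → 3
  γ[f; SUM(b)→c](R) → 2
  γ[c; MIN(f)→h](γ[f; SUM(b)→c](R)) → 2
  R → 3
  ρ[c/b](R) → 3
  ρ[h/f](ρ[c/b](R)) → 3
  π[c,h](ρ[h/f](ρ[c/b](R))) → 3
  (γ[c; MIN(f)→h](γ[f; SUM(b)→c](R)) − π[c,h](ρ[h/f](ρ[c/b](R)))) → 1

|E| = 1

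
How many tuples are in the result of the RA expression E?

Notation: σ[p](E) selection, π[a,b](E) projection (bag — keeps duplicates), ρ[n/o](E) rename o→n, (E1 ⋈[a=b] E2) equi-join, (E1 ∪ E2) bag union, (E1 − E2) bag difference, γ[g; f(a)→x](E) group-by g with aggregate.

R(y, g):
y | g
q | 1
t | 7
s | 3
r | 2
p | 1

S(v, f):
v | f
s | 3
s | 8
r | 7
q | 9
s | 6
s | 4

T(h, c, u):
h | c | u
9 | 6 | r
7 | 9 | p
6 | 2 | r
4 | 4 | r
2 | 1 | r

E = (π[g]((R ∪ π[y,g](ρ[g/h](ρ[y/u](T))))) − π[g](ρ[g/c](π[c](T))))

Per-node cardinality:
  R → 5
  T → 5
  ρ[y/u](T) → 5
  ρ[g/h](ρ[y/u](T)) → 5
  π[y,g](ρ[g/h](ρ[y/u](T))) → 5
  (R ∪ π[y,g](ρ[g/h](ρ[y/u](T)))) → 10
  π[g]((R ∪ π[y,g](ρ[g/h](ρ[y/u](T))))) → 10
  T → 5
  π[c](T) → 5
  ρ[g/c](π[c](T)) → 5
  π[g](ρ[g/c](π[c](T))) → 5
  (π[g]((R ∪ π[y,g](ρ[g/h](ρ[y/u](T))))) − π[g](ρ[g/c](π[c](T)))) → 5

|E| = 5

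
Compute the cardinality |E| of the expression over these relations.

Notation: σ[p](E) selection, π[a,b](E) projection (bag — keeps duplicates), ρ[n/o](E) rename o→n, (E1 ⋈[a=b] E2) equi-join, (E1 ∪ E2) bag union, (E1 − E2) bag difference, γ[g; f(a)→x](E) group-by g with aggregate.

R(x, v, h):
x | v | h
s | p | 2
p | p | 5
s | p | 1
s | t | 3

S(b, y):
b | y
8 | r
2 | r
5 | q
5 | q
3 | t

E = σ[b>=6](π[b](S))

Row counts bottom-up:
  S → 5
  π[b](S) → 5
  σ[b>=6](π[b](S)) → 1

|E| = 1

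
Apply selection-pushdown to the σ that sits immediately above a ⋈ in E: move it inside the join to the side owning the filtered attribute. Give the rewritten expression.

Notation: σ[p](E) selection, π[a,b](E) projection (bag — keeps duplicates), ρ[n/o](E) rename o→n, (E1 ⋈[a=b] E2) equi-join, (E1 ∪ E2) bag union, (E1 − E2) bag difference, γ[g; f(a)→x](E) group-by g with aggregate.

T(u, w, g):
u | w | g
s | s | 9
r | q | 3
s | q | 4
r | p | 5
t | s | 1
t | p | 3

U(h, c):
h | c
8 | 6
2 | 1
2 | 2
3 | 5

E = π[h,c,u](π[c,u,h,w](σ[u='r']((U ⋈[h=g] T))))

σ filters on u, owned by the right side.
E' = π[h,c,u](π[c,u,h,w]((U ⋈[h=g] σ[u='r'](T))))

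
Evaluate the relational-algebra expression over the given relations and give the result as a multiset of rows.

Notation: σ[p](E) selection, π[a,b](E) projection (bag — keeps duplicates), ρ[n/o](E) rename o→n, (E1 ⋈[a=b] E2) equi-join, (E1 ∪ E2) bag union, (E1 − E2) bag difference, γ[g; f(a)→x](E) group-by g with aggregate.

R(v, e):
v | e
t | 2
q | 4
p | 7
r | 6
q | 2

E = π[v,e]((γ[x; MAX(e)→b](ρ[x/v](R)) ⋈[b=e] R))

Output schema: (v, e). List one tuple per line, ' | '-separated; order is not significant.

Per-node cardinality:
  R → 5
  ρ[x/v](R) → 5
  γ[x; MAX(e)→b](ρ[x/v](R)) → 4
  R → 5
  (γ[x; MAX(e)→b](ρ[x/v](R)) ⋈[b=e] R) → 5
  π[v,e]((γ[x; MAX(e)→b](ρ[x/v](R)) ⋈[b=e] R)) → 5

== RESULT ==
v | e
p | 7
q | 2
q | 4
r | 6
t | 2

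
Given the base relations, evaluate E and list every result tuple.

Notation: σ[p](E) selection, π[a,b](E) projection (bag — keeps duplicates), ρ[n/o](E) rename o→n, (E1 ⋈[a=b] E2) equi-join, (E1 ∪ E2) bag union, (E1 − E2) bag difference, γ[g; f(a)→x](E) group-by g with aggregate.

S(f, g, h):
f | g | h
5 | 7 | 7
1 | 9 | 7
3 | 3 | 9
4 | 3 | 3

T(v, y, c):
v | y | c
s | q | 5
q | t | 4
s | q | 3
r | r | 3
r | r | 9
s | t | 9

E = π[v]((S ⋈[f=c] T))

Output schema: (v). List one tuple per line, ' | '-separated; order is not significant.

Per-node cardinality:
  S → 4
  T → 6
  (S ⋈[f=c] T) → 4
  π[v]((S ⋈[f=c] T)) → 4

== RESULT ==
v
q
r
s
s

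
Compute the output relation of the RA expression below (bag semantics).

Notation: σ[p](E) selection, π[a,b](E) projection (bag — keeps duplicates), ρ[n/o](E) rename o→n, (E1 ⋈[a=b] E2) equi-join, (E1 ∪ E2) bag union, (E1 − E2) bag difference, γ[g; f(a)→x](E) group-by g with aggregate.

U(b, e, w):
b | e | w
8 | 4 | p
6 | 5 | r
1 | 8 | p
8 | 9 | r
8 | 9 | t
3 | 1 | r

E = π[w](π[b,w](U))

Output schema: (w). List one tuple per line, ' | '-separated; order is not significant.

Subexpression sizes:
  U → 6
  π[b,w](U) → 6
  π[w](π[b,w](U)) → 6

== RESULT ==
w
p
p
r
r
r
t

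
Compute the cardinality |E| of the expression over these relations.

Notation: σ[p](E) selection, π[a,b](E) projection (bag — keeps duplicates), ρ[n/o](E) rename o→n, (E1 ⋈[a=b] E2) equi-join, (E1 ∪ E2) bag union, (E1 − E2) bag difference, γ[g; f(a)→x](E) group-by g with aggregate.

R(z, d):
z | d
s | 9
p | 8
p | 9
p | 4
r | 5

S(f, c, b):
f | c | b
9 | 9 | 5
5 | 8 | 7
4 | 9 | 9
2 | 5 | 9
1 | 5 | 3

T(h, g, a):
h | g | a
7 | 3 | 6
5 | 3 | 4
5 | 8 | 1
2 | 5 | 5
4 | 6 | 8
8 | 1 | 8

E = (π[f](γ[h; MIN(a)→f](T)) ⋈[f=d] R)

Per-node cardinality:
  T → 6
  γ[h; MIN(a)→f](T) → 5
  π[f](γ[h; MIN(a)→f](T)) → 5
  R → 5
  (π[f](γ[h; MIN(a)→f](T)) ⋈[f=d] R) → 3

|E| = 3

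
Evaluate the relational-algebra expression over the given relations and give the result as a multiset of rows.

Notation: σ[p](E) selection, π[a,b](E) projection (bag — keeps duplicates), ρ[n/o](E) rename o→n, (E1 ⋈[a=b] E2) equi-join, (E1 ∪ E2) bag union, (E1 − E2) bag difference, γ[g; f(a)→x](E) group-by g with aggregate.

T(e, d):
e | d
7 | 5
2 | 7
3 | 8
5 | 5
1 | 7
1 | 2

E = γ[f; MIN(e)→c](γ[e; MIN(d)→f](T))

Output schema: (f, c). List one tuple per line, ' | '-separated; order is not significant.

Row counts bottom-up:
  T → 6
  γ[e; MIN(d)→f](T) → 5
  γ[f; MIN(e)→c](γ[e; MIN(d)→f](T)) → 4

== RESULT ==
f | c
2 | 1
5 | 5
7 | 2
8 | 3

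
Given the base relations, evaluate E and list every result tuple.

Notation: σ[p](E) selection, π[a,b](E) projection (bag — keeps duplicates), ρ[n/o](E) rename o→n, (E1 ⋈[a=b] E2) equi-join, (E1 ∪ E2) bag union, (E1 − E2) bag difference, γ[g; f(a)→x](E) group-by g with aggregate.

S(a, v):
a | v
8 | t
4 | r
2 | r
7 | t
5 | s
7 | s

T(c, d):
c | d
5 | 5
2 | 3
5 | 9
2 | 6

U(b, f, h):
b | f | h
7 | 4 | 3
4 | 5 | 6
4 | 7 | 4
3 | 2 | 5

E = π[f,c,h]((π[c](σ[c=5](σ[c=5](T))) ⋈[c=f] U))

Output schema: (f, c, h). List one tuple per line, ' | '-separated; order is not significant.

Per-node cardinality:
  T → 4
  σ[c=5](T) → 2
  σ[c=5](σ[c=5](T)) → 2
  π[c](σ[c=5](σ[c=5](T))) → 2
  U → 4
  (π[c](σ[c=5](σ[c=5](T))) ⋈[c=f] U) → 2
  π[f,c,h]((π[c](σ[c=5](σ[c=5](T))) ⋈[c=f] U)) → 2

== RESULT ==
f | c | h
5 | 5 | 6
5 | 5 | 6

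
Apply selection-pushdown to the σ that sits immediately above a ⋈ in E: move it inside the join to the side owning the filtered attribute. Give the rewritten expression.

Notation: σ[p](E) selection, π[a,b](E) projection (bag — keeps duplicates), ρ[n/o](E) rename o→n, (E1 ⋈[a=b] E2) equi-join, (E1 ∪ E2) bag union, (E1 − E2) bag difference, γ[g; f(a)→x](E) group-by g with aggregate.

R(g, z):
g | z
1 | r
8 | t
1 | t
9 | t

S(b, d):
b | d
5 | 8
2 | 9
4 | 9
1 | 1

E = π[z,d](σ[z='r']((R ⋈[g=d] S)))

σ filters on z, owned by the left side.
E' = π[z,d]((σ[z='r'](R) ⋈[g=d] S))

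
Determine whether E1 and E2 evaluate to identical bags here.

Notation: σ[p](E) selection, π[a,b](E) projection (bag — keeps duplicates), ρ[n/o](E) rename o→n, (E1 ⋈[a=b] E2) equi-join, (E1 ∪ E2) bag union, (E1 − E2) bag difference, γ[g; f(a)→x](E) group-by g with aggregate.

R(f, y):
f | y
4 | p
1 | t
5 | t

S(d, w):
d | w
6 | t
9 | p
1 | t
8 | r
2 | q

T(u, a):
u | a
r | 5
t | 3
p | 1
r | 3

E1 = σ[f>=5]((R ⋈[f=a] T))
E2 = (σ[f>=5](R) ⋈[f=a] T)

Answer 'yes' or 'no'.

E1 per-node cardinality:
  R → 3
  T → 4
  (R ⋈[f=a] T) → 2
  σ[f>=5]((R ⋈[f=a] T)) → 1
E2 per-node cardinality:
  R → 3
  σ[f>=5](R) → 1
  T → 4
  (σ[f>=5](R) ⋈[f=a] T) → 1

E1 and E2 produce the same multiset:
f | y | u | a
5 | t | r | 5

yes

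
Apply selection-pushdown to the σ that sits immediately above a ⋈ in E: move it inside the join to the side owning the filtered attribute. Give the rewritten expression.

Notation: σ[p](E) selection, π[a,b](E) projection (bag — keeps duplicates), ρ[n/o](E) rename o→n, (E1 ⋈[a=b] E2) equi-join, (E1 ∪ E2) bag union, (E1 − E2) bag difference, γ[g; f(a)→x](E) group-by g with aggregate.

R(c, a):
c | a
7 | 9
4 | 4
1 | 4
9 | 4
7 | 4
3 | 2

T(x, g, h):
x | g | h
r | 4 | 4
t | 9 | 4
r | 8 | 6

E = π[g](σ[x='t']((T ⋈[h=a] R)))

σ filters on x, owned by the left side.
E' = π[g]((σ[x='t'](T) ⋈[h=a] R))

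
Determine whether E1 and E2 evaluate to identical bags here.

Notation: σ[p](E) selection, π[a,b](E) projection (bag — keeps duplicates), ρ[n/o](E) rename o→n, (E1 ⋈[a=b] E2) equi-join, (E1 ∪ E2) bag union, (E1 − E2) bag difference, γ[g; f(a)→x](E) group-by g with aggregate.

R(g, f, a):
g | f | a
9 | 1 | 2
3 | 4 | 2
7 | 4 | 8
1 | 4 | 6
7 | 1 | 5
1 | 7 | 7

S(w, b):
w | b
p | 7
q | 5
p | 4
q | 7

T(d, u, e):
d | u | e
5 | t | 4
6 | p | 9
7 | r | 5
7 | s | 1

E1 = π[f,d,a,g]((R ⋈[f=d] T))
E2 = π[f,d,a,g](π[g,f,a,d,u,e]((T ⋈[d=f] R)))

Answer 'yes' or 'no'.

E1 stepwise |·|:
  R → 6
  T → 4
  (R ⋈[f=d] T) → 2
  π[f,d,a,g]((R ⋈[f=d] T)) → 2
E2 stepwise |·|:
  T → 4
  R → 6
  (T ⋈[d=f] R) → 2
  π[g,f,a,d,u,e]((T ⋈[d=f] R)) → 2
  π[f,d,a,g](π[g,f,a,d,u,e]((T ⋈[d=f] R))) → 2

E1 and E2 produce the same multiset:
f | d | a | g
7 | 7 | 7 | 1
7 | 7 | 7 | 1

yes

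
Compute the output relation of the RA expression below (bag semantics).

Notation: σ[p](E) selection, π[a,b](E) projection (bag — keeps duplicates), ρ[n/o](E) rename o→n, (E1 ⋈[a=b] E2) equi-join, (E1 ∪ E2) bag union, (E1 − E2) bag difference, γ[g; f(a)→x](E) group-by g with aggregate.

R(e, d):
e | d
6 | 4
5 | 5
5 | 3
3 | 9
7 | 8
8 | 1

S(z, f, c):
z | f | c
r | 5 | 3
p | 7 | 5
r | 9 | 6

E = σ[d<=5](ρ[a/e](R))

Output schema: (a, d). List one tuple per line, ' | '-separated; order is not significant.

Per-node cardinality:
  R → 6
  ρ[a/e](R) → 6
  σ[d<=5](ρ[a/e](R)) → 4

== RESULT ==
a | d
5 | 3
5 | 5
6 | 4
8 | 1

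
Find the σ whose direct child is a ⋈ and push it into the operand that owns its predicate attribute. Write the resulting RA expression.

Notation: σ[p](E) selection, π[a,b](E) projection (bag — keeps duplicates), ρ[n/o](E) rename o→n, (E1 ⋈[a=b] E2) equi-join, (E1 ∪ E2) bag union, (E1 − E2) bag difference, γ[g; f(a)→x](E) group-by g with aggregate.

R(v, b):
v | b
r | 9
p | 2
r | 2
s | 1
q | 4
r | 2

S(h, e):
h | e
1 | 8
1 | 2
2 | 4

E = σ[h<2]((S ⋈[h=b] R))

σ filters on h, owned by the left side.
E' = (σ[h<2](S) ⋈[h=b] R)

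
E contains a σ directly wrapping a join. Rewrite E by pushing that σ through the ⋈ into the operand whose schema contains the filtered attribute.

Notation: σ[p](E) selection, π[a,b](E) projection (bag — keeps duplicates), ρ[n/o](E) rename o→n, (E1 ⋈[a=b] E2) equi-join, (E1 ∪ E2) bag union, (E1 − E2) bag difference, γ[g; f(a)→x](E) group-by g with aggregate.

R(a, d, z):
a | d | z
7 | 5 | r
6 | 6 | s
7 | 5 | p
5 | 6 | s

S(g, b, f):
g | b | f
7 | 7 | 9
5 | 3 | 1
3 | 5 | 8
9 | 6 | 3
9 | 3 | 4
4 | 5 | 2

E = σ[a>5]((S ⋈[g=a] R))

σ filters on a, owned by the right side.
E' = (S ⋈[g=a] σ[a>5](R))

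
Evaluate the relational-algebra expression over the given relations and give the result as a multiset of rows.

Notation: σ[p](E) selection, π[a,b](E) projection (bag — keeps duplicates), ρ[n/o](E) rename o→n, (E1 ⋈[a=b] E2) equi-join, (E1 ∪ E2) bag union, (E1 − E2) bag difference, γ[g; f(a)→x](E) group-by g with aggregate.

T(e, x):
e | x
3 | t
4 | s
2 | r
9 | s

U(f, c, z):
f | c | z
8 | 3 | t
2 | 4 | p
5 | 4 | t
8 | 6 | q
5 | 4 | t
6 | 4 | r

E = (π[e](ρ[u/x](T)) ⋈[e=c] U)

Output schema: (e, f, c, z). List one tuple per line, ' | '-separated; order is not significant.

Stepwise |·|:
  T → 4
  ρ[u/x](T) → 4
  π[e](ρ[u/x](T)) → 4
  U → 6
  (π[e](ρ[u/x](T)) ⋈[e=c] U) → 5

== RESULT ==
e | f | c | z
3 | 8 | 3 | t
4 | 2 | 4 | p
4 | 5 | 4 | t
4 | 5 | 4 | t
4 | 6 | 4 | r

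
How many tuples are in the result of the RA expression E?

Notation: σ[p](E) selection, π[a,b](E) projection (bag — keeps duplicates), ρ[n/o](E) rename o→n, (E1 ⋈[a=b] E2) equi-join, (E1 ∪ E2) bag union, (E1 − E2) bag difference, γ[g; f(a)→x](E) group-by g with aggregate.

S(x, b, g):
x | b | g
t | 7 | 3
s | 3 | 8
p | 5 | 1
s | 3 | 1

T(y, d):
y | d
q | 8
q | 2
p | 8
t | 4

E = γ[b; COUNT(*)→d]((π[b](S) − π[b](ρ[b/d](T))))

Per-node cardinality:
  S → 4
  π[b](S) → 4
  T → 4
  ρ[b/d](T) → 4
  π[b](ρ[b/d](T)) → 4
  (π[b](S) − π[b](ρ[b/d](T))) → 4
  γ[b; COUNT(*)→d]((π[b](S) − π[b](ρ[b/d](T)))) → 3

|E| = 3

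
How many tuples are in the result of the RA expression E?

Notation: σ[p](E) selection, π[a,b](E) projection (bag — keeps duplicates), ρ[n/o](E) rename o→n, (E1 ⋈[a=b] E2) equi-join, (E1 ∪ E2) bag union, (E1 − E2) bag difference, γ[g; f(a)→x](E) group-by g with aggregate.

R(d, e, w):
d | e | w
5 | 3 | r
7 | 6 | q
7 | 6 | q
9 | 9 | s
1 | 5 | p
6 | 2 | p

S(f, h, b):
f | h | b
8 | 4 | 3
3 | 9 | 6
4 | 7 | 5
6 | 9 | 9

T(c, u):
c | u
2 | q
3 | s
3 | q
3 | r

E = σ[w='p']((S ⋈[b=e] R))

Subexpression sizes:
  S → 4
  R → 6
  (S ⋈[b=e] R) → 5
  σ[w='p']((S ⋈[b=e] R)) → 1

|E| = 1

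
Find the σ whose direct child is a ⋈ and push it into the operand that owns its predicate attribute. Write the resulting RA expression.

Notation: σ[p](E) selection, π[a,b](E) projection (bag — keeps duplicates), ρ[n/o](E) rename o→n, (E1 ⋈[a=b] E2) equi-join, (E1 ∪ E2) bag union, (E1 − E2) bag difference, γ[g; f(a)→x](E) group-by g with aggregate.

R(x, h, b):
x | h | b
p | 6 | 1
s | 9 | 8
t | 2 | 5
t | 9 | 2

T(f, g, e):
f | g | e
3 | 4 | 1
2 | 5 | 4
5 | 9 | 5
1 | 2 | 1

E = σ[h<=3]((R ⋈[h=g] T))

σ filters on h, owned by the left side.
E' = (σ[h<=3](R) ⋈[h=g] T)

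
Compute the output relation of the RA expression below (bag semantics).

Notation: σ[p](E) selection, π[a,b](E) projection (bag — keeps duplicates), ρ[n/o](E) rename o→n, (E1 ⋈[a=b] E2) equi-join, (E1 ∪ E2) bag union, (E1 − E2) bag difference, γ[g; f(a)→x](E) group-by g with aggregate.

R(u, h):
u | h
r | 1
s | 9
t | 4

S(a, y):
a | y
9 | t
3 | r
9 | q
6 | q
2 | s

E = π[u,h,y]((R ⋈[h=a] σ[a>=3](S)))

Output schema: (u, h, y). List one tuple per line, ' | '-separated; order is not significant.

Subexpression sizes:
  R → 3
  S → 5
  σ[a>=3](S) → 4
  (R ⋈[h=a] σ[a>=3](S)) → 2
  π[u,h,y]((R ⋈[h=a] σ[a>=3](S))) → 2

== RESULT ==
u | h | y
s | 9 | q
s | 9 | t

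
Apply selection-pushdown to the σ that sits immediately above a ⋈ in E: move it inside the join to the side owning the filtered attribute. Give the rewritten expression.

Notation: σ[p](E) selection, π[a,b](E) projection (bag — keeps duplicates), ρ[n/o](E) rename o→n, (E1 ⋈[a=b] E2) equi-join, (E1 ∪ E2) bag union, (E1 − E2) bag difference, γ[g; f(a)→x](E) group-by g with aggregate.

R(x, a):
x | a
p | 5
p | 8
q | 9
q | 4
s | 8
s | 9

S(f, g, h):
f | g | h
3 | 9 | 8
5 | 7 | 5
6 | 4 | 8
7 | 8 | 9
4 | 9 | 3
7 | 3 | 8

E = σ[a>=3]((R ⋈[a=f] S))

σ filters on a, owned by the left side.
E' = (σ[a>=3](R) ⋈[a=f] S)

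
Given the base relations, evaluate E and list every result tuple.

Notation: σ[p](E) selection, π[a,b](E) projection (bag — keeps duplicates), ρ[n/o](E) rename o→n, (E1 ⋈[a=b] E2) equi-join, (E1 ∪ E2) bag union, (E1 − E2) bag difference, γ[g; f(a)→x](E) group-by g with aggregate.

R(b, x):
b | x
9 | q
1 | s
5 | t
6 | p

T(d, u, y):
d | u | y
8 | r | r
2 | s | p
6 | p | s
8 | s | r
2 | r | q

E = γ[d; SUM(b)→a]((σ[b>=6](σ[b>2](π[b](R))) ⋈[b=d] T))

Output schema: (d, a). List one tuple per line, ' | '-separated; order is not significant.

Stepwise |·|:
  R → 4
  π[b](R) → 4
  σ[b>2](π[b](R)) → 3
  σ[b>=6](σ[b>2](π[b](R))) → 2
  T → 5
  (σ[b>=6](σ[b>2](π[b](R))) ⋈[b=d] T) → 1
  γ[d; SUM(b)→a]((σ[b>=6](σ[b>2](π[b](R))) ⋈[b=d] T)) → 1

== RESULT ==
d | a
6 | 6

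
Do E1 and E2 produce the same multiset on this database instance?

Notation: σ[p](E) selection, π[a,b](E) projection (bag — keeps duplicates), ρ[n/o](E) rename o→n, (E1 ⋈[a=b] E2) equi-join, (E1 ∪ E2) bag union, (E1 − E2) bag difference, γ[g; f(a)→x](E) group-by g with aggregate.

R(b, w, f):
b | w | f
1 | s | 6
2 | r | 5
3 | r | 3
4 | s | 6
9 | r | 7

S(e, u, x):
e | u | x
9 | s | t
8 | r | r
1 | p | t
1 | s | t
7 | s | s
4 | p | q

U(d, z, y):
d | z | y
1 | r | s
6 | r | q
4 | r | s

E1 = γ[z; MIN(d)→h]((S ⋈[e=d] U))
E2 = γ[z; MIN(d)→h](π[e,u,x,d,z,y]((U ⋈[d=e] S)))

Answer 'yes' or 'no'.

E1 row counts bottom-up:
  S → 6
  U → 3
  (S ⋈[e=d] U) → 3
  γ[z; MIN(d)→h]((S ⋈[e=d] U)) → 1
E2 row counts bottom-up:
  U → 3
  S → 6
  (U ⋈[d=e] S) → 3
  π[e,u,x,d,z,y]((U ⋈[d=e] S)) → 3
  γ[z; MIN(d)→h](π[e,u,x,d,z,y]((U ⋈[d=e] S))) → 1

E1 and E2 produce the same multiset:
z | h
r | 1

yes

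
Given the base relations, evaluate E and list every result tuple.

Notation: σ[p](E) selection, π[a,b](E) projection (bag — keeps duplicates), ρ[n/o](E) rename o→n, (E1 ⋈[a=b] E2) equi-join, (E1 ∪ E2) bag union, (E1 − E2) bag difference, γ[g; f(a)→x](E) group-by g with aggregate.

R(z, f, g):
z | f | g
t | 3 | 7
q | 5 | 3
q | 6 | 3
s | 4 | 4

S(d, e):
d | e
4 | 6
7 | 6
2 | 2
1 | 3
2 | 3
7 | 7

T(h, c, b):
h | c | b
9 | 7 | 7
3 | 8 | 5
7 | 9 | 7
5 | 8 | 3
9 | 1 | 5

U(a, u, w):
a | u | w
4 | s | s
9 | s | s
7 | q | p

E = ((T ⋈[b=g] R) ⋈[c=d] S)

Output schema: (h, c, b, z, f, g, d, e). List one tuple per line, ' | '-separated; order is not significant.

Subexpression sizes:
  T → 5
  R → 4
  (T ⋈[b=g] R) → 4
  S → 6
  ((T ⋈[b=g] R) ⋈[c=d] S) → 2

== RESULT ==
h | c | b | z | f | g | d | e
9 | 7 | 7 | t | 3 | 7 | 7 | 6
9 | 7 | 7 | t | 3 | 7 | 7 | 7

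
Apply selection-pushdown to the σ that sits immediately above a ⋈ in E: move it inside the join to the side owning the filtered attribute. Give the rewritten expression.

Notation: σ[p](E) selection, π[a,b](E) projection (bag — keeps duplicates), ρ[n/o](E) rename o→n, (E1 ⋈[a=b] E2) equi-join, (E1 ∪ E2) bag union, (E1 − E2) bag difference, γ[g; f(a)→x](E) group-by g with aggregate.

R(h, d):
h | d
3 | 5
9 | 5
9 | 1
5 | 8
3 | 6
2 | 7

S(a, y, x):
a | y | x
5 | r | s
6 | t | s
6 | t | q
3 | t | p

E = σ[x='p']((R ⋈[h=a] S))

σ filters on x, owned by the right side.
E' = (R ⋈[h=a] σ[x='p'](S))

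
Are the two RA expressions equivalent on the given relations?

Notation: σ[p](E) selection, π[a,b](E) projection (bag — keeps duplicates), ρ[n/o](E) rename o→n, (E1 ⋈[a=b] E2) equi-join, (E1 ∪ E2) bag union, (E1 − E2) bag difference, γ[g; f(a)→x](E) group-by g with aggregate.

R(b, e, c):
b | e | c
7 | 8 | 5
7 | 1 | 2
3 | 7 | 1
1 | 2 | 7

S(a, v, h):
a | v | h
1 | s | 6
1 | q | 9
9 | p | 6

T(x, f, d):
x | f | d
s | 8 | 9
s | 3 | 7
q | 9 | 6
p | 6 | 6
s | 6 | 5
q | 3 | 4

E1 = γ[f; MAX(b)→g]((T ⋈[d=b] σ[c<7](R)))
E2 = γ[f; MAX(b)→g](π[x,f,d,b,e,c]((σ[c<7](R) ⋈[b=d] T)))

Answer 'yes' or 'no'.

E1 row counts bottom-up:
  T → 6
  R → 4
  σ[c<7](R) → 3
  (T ⋈[d=b] σ[c<7](R)) → 2
  γ[f; MAX(b)→g]((T ⋈[d=b] σ[c<7](R))) → 1
E2 row counts bottom-up:
  R → 4
  σ[c<7](R) → 3
  T → 6
  (σ[c<7](R) ⋈[b=d] T) → 2
  π[x,f,d,b,e,c]((σ[c<7](R) ⋈[b=d] T)) → 2
  γ[f; MAX(b)→g](π[x,f,d,b,e,c]((σ[c<7](R) ⋈[b=d] T))) → 1

E1 and E2 produce the same multiset:
f | g
3 | 7

yes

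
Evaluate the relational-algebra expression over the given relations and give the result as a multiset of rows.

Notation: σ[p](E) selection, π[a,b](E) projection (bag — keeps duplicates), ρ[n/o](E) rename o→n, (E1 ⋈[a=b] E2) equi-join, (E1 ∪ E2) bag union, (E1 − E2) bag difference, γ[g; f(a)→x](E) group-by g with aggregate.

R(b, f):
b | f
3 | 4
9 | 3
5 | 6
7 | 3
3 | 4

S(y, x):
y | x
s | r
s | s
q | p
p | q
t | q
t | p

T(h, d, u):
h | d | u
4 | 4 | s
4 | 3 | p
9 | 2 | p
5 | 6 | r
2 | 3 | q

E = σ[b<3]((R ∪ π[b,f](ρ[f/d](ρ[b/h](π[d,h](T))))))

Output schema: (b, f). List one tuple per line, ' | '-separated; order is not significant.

Per-node cardinality:
  R → 5
  T → 5
  π[d,h](T) → 5
  ρ[b/h](π[d,h](T)) → 5
  ρ[f/d](ρ[b/h](π[d,h](T))) → 5
  π[b,f](ρ[f/d](ρ[b/h](π[d,h](T)))) → 5
  (R ∪ π[b,f](ρ[f/d](ρ[b/h](π[d,h](T))))) → 10
  σ[b<3]((R ∪ π[b,f](ρ[f/d](ρ[b/h](π[d,h](T)))))) → 1

== RESULT ==
b | f
2 | 3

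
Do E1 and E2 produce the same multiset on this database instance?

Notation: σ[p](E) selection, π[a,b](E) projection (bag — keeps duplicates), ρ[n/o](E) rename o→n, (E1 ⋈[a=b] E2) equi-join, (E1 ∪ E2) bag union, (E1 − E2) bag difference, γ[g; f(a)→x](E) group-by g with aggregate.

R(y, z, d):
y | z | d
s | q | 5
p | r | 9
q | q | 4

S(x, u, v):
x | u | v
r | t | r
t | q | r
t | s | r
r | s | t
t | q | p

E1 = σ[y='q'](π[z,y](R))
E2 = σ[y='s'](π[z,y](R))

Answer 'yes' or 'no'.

E1 stepwise |·|:
  R → 3
  π[z,y](R) → 3
  σ[y='q'](π[z,y](R)) → 1
E2 stepwise |·|:
  R → 3
  π[z,y](R) → 3
  σ[y='s'](π[z,y](R)) → 1

E1 result:
z | y
q | q
E2 result:
z | y
q | s
Witness: ('q', 's') appears 0× in E1 but 1× in E2.

no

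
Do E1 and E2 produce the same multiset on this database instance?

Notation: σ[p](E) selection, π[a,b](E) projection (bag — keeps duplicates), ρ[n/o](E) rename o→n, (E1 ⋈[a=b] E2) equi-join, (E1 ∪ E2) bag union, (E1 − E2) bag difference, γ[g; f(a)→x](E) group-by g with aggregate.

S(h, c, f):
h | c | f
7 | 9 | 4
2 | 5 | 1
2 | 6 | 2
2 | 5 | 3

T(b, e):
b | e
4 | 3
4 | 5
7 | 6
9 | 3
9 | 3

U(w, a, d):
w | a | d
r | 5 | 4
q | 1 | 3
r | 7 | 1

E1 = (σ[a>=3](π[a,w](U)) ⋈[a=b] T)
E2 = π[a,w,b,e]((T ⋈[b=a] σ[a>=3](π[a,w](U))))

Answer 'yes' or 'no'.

E1 per-node cardinality:
  U → 3
  π[a,w](U) → 3
  σ[a>=3](π[a,w](U)) → 2
  T → 5
  (σ[a>=3](π[a,w](U)) ⋈[a=b] T) → 1
E2 per-node cardinality:
  T → 5
  U → 3
  π[a,w](U) → 3
  σ[a>=3](π[a,w](U)) → 2
  (T ⋈[b=a] σ[a>=3](π[a,w](U))) → 1
  π[a,w,b,e]((T ⋈[b=a] σ[a>=3](π[a,w](U)))) → 1

E1 and E2 produce the same multiset:
a | w | b | e
7 | r | 7 | 6

yes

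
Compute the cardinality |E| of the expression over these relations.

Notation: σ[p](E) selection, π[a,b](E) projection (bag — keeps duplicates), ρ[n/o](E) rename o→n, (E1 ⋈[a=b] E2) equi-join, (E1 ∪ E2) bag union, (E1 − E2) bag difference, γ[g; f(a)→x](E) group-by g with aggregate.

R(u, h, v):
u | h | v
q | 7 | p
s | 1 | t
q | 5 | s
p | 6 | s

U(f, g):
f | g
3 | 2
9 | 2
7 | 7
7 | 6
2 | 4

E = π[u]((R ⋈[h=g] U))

Per-node cardinality:
  R → 4
  U → 5
  (R ⋈[h=g] U) → 2
  π[u]((R ⋈[h=g] U)) → 2

|E| = 2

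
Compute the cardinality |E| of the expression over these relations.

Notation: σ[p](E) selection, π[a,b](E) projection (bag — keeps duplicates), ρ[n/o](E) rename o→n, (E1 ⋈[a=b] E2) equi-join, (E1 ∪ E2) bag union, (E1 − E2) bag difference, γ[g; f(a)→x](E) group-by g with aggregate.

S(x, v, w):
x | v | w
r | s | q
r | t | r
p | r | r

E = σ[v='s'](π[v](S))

Row counts bottom-up:
  S → 3
  π[v](S) → 3
  σ[v='s'](π[v](S)) → 1

|E| = 1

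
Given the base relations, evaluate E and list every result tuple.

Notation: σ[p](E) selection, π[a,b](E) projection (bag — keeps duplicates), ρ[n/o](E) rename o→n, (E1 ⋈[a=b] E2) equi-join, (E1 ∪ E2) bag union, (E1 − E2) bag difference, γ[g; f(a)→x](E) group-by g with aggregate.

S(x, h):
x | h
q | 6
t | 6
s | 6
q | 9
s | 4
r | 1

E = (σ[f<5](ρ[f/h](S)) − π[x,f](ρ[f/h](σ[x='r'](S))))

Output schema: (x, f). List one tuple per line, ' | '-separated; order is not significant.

Per-node cardinality:
  S → 6
  ρ[f/h](S) → 6
  σ[f<5](ρ[f/h](S)) → 2
  S → 6
  σ[x='r'](S) → 1
  ρ[f/h](σ[x='r'](S)) → 1
  π[x,f](ρ[f/h](σ[x='r'](S))) → 1
  (σ[f<5](ρ[f/h](S)) − π[x,f](ρ[f/h](σ[x='r'](S)))) → 1

== RESULT ==
x | f
s | 4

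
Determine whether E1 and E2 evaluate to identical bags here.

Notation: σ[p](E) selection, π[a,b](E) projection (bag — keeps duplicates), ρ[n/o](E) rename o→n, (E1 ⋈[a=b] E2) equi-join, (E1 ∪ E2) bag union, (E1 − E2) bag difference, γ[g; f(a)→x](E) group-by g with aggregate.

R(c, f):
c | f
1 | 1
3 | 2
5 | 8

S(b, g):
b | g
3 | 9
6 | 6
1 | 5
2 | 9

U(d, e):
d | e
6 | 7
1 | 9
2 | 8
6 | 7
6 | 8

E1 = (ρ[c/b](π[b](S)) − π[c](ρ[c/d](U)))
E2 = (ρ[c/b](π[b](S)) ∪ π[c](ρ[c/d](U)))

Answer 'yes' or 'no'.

E1 row counts bottom-up:
  S → 4
  π[b](S) → 4
  ρ[c/b](π[b](S)) → 4
  U → 5
  ρ[c/d](U) → 5
  π[c](ρ[c/d](U)) → 5
  (ρ[c/b](π[b](S)) − π[c](ρ[c/d](U))) → 1
E2 row counts bottom-up:
  S → 4
  π[b](S) → 4
  ρ[c/b](π[b](S)) → 4
  U → 5
  ρ[c/d](U) → 5
  π[c](ρ[c/d](U)) → 5
  (ρ[c/b](π[b](S)) ∪ π[c](ρ[c/d](U))) → 9

E1 result:
c
3
E2 result:
c
1
1
2
2
3
6
6
6
6
Witness: (6,) appears 0× in E1 but 4× in E2.

no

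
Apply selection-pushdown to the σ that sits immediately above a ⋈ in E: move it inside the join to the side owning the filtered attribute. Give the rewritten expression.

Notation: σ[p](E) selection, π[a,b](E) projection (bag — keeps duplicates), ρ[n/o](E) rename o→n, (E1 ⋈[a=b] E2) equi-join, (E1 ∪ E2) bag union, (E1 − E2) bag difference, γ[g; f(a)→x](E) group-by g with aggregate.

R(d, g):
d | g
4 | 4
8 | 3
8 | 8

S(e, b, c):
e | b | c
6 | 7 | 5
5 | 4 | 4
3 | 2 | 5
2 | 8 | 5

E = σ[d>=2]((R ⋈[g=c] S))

σ filters on d, owned by the left side.
E' = (σ[d>=2](R) ⋈[g=c] S)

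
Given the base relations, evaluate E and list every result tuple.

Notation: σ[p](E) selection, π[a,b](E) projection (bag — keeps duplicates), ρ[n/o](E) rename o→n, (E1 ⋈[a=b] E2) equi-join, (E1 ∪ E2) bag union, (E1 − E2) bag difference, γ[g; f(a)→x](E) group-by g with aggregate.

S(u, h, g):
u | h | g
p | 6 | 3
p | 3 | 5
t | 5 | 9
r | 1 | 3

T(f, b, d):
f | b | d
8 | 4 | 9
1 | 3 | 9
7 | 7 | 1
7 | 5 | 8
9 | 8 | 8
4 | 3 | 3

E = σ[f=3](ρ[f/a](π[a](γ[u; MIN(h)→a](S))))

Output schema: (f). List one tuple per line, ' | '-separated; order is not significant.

Row counts bottom-up:
  S → 4
  γ[u; MIN(h)→a](S) → 3
  π[a](γ[u; MIN(h)→a](S)) → 3
  ρ[f/a](π[a](γ[u; MIN(h)→a](S))) → 3
  σ[f=3](ρ[f/a](π[a](γ[u; MIN(h)→a](S)))) → 1

== RESULT ==
f
3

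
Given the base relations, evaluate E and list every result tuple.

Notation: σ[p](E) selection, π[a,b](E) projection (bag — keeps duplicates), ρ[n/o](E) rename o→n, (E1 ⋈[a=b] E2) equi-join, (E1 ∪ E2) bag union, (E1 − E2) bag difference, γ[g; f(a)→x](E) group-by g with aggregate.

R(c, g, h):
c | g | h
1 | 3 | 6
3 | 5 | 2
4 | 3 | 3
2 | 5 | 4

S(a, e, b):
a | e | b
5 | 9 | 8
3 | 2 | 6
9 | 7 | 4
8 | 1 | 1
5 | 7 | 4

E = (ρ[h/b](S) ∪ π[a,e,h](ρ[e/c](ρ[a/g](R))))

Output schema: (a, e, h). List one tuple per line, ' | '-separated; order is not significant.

Row counts bottom-up:
  S → 5
  ρ[h/b](S) → 5
  R → 4
  ρ[a/g](R) → 4
  ρ[e/c](ρ[a/g](R)) → 4
  π[a,e,h](ρ[e/c](ρ[a/g](R))) → 4
  (ρ[h/b](S) ∪ π[a,e,h](ρ[e/c](ρ[a/g](R)))) → 9

== RESULT ==
a | e | h
3 | 1 | 6
3 | 2 | 6
3 | 4 | 3
5 | 2 | 4
5 | 3 | 2
5 | 7 | 4
5 | 9 | 8
8 | 1 | 1
9 | 7 | 4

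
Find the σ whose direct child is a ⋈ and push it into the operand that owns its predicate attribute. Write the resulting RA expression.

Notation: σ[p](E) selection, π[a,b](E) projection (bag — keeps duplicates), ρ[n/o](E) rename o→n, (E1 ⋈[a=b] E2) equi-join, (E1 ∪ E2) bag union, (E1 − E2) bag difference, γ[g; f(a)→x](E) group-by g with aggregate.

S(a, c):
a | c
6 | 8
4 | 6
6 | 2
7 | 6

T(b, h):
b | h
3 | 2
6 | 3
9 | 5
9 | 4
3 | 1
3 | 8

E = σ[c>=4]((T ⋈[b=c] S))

σ filters on c, owned by the right side.
E' = (T ⋈[b=c] σ[c>=4](S))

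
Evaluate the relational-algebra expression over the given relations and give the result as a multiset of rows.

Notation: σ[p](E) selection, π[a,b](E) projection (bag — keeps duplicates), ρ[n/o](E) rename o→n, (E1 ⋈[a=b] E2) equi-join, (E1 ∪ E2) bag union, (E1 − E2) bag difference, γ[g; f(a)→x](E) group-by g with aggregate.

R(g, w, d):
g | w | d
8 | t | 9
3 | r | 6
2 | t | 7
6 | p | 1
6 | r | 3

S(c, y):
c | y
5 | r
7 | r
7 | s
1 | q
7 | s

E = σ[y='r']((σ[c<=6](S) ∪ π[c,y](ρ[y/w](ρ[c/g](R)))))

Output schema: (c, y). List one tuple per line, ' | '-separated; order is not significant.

Subexpression sizes:
  S → 5
  σ[c<=6](S) → 2
  R → 5
  ρ[c/g](R) → 5
  ρ[y/w](ρ[c/g](R)) → 5
  π[c,y](ρ[y/w](ρ[c/g](R))) → 5
  (σ[c<=6](S) ∪ π[c,y](ρ[y/w](ρ[c/g](R)))) → 7
  σ[y='r']((σ[c<=6](S) ∪ π[c,y](ρ[y/w](ρ[c/g](R))))) → 3

== RESULT ==
c | y
3 | r
5 | r
6 | r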